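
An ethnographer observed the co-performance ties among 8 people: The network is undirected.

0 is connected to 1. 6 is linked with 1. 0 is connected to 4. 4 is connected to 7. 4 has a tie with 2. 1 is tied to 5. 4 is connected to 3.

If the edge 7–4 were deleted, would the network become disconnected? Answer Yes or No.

Yes

Without the 7–4 edge there is no alternate route between 7 and 4, so the network disconnects. It is a bridge.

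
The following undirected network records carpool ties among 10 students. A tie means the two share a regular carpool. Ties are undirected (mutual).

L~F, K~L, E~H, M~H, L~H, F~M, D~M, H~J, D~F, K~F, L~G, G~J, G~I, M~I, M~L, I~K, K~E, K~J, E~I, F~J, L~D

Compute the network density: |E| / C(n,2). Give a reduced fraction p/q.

7/15

There are 21 edges and 10 nodes, so the maximum possible is C(10,2) = 45.
Density = 21/45 = 7/15.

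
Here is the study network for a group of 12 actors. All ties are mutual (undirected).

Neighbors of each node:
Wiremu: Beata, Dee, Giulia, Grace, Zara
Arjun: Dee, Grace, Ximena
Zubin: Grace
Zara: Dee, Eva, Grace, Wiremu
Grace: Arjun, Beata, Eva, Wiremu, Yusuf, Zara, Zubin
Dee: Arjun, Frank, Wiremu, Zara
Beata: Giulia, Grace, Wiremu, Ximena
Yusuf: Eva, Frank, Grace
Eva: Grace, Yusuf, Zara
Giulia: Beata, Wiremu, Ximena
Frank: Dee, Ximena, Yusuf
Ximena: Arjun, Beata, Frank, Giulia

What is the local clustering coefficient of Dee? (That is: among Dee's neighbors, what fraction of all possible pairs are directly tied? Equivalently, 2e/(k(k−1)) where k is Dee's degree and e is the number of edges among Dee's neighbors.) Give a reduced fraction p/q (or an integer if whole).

1/6

Dee's neighbors: Arjun, Frank, Wiremu, and Zara (k = 4).
Possible neighbor pairs: C(4,2) = 6. Edges among them: Wiremu–Zara → e = 1.
Clustering(Dee) = 1/6.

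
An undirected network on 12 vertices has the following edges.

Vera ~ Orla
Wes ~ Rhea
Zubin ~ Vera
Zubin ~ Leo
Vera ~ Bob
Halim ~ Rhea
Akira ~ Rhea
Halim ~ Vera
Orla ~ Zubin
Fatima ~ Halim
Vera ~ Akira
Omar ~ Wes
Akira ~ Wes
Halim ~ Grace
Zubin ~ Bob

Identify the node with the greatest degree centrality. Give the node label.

Vera

Degrees — Akira:3, Bob:2, Fatima:1, Grace:1, Halim:4, Leo:1, Omar:1, Orla:2, Rhea:3, Vera:5, Wes:3, Zubin:4.
The maximum is 5, attained only by Vera.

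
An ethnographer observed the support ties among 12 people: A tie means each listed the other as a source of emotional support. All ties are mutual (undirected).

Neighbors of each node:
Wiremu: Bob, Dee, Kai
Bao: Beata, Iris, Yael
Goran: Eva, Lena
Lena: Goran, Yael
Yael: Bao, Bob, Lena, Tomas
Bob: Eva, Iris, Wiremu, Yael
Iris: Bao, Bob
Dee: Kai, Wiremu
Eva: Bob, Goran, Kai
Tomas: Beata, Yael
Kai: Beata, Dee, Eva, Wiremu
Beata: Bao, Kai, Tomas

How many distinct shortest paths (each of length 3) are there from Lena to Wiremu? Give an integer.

The shortest distance is 3, and the only length-3 path is Lena–Yael–Bob–Wiremu. So there is exactly 1 shortest path.

1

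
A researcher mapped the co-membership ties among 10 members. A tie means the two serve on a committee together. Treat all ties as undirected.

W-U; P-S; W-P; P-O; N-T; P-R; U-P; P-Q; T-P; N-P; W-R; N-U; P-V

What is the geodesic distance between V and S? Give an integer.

One shortest route is V – P – S, which uses 2 edges, and V and S are not directly tied, so nothing shorter exists. So d(V,S) = 2.

2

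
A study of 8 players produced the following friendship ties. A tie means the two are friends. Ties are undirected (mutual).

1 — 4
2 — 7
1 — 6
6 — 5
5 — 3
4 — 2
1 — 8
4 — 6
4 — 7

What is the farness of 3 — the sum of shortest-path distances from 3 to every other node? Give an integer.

Distances from 3: 1:3, 2:4, 4:3, 5:1, 6:2, 7:4, 8:4.
Sum = 3 + 4 + 3 + 1 + 2 + 4 + 4 = 21.

21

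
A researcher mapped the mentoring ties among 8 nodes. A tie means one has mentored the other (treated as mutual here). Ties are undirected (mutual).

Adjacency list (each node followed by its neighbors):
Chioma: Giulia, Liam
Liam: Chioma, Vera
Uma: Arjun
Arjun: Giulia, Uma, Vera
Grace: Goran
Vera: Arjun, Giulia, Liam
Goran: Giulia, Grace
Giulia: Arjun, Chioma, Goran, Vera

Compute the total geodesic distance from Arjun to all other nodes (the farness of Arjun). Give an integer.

Distances from Arjun: Chioma:2, Giulia:1, Goran:2, Grace:3, Liam:2, Uma:1, Vera:1.
Sum = 2 + 1 + 2 + 3 + 2 + 1 + 1 = 12.

12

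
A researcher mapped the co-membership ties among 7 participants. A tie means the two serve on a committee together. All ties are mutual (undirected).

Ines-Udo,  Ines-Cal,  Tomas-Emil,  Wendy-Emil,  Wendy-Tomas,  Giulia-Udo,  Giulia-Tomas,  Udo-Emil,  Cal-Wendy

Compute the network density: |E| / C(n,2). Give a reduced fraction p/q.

There are 9 edges and 7 nodes, so the maximum possible is C(7,2) = 21.
Density = 9/21 = 3/7.

3/7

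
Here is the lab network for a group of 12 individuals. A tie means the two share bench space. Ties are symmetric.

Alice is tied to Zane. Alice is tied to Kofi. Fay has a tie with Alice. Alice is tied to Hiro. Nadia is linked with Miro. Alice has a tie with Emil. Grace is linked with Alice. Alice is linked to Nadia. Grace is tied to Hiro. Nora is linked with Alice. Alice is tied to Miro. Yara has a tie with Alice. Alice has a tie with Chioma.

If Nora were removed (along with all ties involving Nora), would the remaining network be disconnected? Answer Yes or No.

Even without Nora, every remaining node can still reach every other (the residual graph is connected), so Nora is not a cut vertex.

No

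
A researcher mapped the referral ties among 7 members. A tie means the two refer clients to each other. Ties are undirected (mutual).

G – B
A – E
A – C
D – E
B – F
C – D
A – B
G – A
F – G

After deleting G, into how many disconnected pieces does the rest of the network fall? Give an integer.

G's neighbors (A, B, and F) remain reachable from one another through other ties, so the rest of the network stays in one piece.

1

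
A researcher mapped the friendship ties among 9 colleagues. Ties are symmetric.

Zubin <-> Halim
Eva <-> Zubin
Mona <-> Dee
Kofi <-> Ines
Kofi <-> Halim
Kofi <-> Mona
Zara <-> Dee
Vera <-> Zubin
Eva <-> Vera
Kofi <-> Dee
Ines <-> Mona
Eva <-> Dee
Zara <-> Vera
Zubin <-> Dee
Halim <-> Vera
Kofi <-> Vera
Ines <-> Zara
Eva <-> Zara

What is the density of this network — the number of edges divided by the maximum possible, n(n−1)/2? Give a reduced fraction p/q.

There are 18 edges and 9 nodes, so the maximum possible is C(9,2) = 36.
Density = 18/36 = 1/2.

1/2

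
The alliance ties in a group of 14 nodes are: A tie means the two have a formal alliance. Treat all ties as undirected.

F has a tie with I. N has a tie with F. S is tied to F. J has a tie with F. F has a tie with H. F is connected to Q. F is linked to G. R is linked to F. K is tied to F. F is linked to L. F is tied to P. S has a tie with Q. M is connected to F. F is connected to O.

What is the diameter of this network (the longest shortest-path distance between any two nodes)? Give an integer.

Eccentricity of each node (its greatest distance to any other): F:1, G:2, H:2, I:2, J:2, K:2, L:2, M:2, N:2, O:2, P:2, Q:2, R:2, S:2.
The maximum eccentricity is 2, realized for instance by the pair N–J via N – F – J. So the diameter is 2.

2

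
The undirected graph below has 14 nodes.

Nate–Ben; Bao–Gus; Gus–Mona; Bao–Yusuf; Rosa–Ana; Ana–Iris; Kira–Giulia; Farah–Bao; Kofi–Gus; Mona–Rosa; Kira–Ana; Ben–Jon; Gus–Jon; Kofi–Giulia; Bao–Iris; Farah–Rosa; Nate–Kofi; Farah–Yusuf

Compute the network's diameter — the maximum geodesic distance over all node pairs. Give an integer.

Eccentricity of each node (its greatest distance to any other): Ana:5, Bao:3, Ben:5, Farah:4, Giulia:4, Gus:3, Iris:4, Jon:4, Kira:4, Kofi:3, Mona:3, Nate:4, Rosa:4, Yusuf:4.
The maximum eccentricity is 5, realized for instance by the pair Ana–Ben via Ana – Rosa – Mona – Gus – Jon – Ben. So the diameter is 5.

5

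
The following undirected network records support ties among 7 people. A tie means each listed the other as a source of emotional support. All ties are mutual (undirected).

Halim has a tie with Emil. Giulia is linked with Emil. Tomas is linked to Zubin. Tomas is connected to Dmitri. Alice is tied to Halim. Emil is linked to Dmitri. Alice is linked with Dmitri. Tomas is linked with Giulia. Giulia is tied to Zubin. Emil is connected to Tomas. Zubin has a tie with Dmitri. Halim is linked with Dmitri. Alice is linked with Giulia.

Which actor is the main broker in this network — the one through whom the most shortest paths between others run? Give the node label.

Unnormalized betweenness of each node: Alice:3/4, Dmitri:19/6, Emil:5/4, Giulia:5/3, Halim:1/3, Tomas:7/12, Zubin:1/4.
Dmitri has the largest value, 19/6, making it the main broker — the node through which the most shortest paths run.

Dmitri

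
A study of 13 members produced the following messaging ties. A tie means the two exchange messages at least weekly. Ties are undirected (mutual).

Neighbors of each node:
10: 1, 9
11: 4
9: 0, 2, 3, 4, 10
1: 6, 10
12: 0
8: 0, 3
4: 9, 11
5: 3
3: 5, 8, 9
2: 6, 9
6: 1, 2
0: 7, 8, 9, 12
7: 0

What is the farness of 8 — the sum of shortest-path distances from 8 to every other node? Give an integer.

31

Distances from 8: 0:1, 1:4, 2:3, 3:1, 4:3, 5:2, 6:4, 7:2, 9:2, 10:3, 11:4, 12:2.
Sum = 1 + 4 + 3 + 1 + 3 + 2 + 4 + 2 + 2 + 3 + 4 + 2 = 31.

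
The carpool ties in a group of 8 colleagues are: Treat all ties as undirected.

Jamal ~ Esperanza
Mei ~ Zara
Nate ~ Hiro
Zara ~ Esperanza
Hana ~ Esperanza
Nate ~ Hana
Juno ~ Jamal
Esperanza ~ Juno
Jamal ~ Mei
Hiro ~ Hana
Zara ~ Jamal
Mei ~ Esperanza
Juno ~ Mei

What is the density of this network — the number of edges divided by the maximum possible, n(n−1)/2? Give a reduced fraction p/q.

13/28

There are 13 edges and 8 nodes, so the maximum possible is C(8,2) = 28.
Density = 13/28.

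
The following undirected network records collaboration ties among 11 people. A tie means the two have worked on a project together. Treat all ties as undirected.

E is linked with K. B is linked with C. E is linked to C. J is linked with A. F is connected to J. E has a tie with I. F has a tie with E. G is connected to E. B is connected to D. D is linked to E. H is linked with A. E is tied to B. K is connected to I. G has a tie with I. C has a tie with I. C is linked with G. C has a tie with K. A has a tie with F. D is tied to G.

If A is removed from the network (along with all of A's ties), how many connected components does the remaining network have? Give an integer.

Without A, the remaining ties split the others into: {B, C, D, E, F, G, I, J, K}; {H}.
That's 2 separate components.

2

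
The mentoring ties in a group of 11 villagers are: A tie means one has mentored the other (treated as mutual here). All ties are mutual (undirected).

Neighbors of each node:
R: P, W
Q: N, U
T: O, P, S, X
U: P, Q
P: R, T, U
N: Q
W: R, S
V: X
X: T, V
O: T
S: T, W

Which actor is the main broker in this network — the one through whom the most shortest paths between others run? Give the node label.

Unnormalized betweenness of each node: N:0, O:0, P:25, Q:9, R:4, S:4, T:27, U:16, V:0, W:1, X:9.
T has the largest value, 27, making it the main broker — the node through which the most shortest paths run.

T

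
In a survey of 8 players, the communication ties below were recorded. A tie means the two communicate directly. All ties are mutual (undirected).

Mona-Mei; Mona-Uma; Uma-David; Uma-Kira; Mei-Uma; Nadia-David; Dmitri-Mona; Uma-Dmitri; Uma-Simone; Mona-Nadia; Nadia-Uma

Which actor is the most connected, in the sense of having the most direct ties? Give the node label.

Degrees — David:2, Dmitri:2, Kira:1, Mei:2, Mona:4, Nadia:3, Simone:1, Uma:7.
The maximum is 7, attained only by Uma.

Uma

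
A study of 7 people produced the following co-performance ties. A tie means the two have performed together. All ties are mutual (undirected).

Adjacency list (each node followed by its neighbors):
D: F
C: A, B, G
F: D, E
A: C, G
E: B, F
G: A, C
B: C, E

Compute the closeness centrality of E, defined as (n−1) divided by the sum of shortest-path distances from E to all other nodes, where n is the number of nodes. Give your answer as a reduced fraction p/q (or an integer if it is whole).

1/2

Distances from E: A:3, B:1, C:2, D:2, F:1, G:3. Sum = 12.
n = 7, so closeness = 6/12 = 1/2.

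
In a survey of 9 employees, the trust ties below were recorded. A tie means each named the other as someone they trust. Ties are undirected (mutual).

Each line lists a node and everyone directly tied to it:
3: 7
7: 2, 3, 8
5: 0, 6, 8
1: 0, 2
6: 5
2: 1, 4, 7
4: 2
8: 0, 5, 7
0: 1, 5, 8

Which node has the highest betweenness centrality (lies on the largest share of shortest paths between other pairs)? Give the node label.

Unnormalized betweenness of each node: 0:5, 1:4, 2:9, 3:0, 4:0, 5:7, 6:0, 7:11, 8:8.
7 has the largest value, 11, making it the main broker — the node through which the most shortest paths run.

7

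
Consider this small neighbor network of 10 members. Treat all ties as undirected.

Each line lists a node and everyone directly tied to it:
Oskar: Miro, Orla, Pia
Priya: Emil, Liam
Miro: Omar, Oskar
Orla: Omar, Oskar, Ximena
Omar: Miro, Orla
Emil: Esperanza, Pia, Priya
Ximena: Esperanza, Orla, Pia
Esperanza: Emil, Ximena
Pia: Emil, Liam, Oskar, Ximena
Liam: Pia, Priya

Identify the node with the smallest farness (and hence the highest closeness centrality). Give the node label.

Pia

Farness (sum of distances to all others) for each node — Emil:19, Esperanza:21, Liam:21, Miro:23, Omar:25, Orla:19, Oskar:17, Pia:15, Priya:25, Ximena:17.
The smallest farness is 15, for Pia, so Pia has the highest closeness.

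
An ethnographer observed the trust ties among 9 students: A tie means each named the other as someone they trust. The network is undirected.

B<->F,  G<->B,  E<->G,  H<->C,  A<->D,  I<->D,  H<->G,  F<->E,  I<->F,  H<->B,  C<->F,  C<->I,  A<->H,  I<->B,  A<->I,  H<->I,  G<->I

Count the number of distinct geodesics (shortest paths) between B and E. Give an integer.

2

The shortest distance is 2. The length-2 paths are: B–G–E; B–F–E.
That gives 2 distinct shortest paths.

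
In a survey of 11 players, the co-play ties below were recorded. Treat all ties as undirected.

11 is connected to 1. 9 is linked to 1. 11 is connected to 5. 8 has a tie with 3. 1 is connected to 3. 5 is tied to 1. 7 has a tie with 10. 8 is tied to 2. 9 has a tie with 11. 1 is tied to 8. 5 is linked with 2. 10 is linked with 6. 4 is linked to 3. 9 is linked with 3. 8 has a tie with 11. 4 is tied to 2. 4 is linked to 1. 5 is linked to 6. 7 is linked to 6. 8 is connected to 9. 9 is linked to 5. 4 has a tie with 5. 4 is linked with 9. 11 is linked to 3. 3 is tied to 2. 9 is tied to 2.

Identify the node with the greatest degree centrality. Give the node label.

9

Degrees — 1:6, 2:5, 3:6, 4:5, 5:6, 6:3, 7:2, 8:5, 9:7, 10:2, 11:5.
The maximum is 7, attained only by 9.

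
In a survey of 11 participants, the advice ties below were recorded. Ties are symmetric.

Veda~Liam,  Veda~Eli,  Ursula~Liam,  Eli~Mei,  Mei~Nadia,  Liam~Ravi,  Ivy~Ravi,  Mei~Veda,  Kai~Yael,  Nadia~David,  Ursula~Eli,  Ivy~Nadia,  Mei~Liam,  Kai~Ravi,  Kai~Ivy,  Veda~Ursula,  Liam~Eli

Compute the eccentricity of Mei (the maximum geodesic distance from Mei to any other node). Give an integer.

4

Distances from Mei: David:2, Eli:1, Ivy:2, Kai:3, Liam:1, Nadia:1, Ravi:2, Ursula:2, Veda:1, Yael:4.
The largest is 4 (to Yael), so the eccentricity of Mei is 4.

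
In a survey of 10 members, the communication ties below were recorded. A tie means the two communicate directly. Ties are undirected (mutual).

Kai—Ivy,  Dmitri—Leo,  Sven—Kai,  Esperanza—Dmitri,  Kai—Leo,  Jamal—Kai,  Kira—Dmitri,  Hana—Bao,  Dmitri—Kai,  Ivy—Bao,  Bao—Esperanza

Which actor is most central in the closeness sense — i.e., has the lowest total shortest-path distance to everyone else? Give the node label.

Farness (sum of distances to all others) for each node — Bao:19, Dmitri:15, Esperanza:18, Hana:27, Ivy:17, Jamal:22, Kai:14, Kira:23, Leo:19, Sven:22.
The smallest farness is 14, for Kai, so Kai has the highest closeness.

Kai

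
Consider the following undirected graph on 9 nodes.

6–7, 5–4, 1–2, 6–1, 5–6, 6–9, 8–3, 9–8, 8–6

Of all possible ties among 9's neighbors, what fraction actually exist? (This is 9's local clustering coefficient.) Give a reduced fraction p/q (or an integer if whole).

9's neighbors: 6 and 8 (k = 2).
Possible neighbor pairs: C(2,2) = 1. Edges among them: 6–8 → e = 1.
Clustering(9) = 1/1.

1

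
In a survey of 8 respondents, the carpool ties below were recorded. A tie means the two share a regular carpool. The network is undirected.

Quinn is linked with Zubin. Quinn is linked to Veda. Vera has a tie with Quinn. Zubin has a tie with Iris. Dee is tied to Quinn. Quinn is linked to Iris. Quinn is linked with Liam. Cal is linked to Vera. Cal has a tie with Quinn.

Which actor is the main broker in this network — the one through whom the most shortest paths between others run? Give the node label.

Quinn

Unnormalized betweenness of each node: Cal:0, Dee:0, Iris:0, Liam:0, Quinn:19, Veda:0, Vera:0, Zubin:0.
Quinn has the largest value, 19, making it the main broker — the node through which the most shortest paths run.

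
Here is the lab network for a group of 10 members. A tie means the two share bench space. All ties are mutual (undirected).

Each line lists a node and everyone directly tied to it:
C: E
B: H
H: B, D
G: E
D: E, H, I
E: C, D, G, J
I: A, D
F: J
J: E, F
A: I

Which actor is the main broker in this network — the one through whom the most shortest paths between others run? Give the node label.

E

Unnormalized betweenness of each node: A:0, B:0, C:0, D:24, E:25, F:0, G:0, H:8, I:8, J:8.
E has the largest value, 25, making it the main broker — the node through which the most shortest paths run.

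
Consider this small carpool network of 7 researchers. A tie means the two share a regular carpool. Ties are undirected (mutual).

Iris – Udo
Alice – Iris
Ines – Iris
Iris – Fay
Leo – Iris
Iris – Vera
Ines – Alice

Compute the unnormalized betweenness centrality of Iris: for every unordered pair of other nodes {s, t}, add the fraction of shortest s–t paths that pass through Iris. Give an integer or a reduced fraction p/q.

Pairs whose geodesics pass through Iris — Ines–Leo: 1; Ines–Vera: 1; Ines–Udo: 1; Ines–Fay: 1; Leo–Vera: 1; Leo–Alice: 1; Leo–Udo: 1; Leo–Fay: 1; Vera–Alice: 1; Vera–Udo: 1; Vera–Fay: 1; Alice–Udo: 1; Alice–Fay: 1; Udo–Fay: 1.
All other pairs contribute 0.
Summing the contributions gives betweenness(Iris) = 14.

14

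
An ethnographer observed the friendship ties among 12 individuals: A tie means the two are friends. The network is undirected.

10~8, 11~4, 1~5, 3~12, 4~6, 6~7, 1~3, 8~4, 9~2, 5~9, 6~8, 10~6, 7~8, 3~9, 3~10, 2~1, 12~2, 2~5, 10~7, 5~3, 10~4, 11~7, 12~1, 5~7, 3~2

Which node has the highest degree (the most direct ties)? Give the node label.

3

Degrees — 1:4, 2:5, 3:6, 4:4, 5:5, 6:4, 7:5, 8:4, 9:3, 10:5, 11:2, 12:3.
The maximum is 6, attained only by 3.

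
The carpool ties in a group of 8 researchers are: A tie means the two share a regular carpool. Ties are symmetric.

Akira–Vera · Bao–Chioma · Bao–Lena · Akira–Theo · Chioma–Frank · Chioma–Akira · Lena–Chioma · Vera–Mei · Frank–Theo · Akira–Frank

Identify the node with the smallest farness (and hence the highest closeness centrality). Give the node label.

Farness (sum of distances to all others) for each node — Akira:10, Bao:16, Chioma:11, Frank:12, Lena:16, Mei:20, Theo:15, Vera:14.
The smallest farness is 10, for Akira, so Akira has the highest closeness.

Akira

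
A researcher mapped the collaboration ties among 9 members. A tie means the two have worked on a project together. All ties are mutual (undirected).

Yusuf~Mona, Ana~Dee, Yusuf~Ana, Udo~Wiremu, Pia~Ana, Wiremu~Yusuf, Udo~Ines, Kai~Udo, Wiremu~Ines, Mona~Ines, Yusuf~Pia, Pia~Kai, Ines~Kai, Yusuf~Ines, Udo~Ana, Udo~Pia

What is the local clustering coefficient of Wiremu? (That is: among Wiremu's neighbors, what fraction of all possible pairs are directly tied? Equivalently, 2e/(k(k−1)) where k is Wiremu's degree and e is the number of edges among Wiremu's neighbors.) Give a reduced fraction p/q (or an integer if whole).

2/3

Wiremu's neighbors: Ines, Udo, and Yusuf (k = 3).
Possible neighbor pairs: C(3,2) = 3. Edges among them: Ines–Udo, Ines–Yusuf → e = 2.
Clustering(Wiremu) = 2/3.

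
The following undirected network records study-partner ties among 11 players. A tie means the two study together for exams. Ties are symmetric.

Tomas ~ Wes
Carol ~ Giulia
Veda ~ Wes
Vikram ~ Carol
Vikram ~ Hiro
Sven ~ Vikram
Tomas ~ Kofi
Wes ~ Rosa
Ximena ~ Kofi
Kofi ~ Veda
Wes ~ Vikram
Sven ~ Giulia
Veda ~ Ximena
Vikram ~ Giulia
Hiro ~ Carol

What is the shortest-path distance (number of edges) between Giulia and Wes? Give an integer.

2

One shortest route is Giulia – Vikram – Wes, which uses 2 edges, and Giulia and Wes are not directly tied, so nothing shorter exists. So d(Giulia,Wes) = 2.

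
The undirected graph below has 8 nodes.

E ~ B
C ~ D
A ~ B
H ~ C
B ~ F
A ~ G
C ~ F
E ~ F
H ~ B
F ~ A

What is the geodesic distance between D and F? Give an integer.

One shortest route is D – C – F, which uses 2 edges, and D and F are not directly tied, so nothing shorter exists. So d(D,F) = 2.

2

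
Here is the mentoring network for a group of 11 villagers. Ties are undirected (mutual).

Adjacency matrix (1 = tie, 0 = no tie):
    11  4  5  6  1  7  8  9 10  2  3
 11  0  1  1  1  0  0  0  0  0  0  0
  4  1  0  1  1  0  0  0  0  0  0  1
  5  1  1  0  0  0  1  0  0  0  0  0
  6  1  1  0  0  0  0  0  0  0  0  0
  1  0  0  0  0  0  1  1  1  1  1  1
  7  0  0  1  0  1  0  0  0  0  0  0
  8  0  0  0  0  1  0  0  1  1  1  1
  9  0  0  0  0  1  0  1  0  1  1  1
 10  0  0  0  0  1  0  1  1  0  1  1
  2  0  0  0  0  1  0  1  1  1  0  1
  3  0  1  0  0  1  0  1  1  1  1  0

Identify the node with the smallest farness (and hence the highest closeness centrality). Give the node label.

Farness (sum of distances to all others) for each node — 1:16, 2:18, 3:14, 4:16, 5:21, 6:24, 7:19, 8:18, 9:18, 10:18, 11:22.
The smallest farness is 14, for 3, so 3 has the highest closeness.

3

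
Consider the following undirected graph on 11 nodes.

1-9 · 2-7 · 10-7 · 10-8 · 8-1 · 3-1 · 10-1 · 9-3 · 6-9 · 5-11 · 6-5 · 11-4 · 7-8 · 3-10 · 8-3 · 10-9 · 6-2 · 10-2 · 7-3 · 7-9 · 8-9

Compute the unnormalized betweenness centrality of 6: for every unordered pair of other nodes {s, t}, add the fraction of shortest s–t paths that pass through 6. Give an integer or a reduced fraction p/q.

Pairs whose geodesics pass through 6 — 8–11: 1; 8–5: 1; 8–4: 1; 1–11: 1; 1–5: 1; 1–4: 1; 3–11: 1; 3–5: 1; 3–4: 1; 9–2: 1/3; 9–11: 1; 9–5: 1; 9–4: 1; 2–11: 1 … (+8 more pairs).
All other pairs contribute 0.
Summing the contributions gives betweenness(6) = 64/3.

64/3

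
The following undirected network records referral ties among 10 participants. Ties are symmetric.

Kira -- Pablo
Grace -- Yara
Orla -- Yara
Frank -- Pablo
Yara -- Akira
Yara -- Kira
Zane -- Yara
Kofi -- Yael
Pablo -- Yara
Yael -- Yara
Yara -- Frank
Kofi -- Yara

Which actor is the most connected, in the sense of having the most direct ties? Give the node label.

Yara

Degrees — Akira:1, Frank:2, Grace:1, Kira:2, Kofi:2, Orla:1, Pablo:3, Yael:2, Yara:9, Zane:1.
The maximum is 9, attained only by Yara.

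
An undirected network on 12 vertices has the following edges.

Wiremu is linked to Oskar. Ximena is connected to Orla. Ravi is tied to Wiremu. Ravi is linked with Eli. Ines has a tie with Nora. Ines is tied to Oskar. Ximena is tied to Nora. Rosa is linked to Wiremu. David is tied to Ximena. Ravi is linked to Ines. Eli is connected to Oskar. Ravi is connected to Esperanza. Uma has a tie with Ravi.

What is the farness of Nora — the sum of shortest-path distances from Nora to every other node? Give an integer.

Distances from Nora: David:2, Eli:3, Esperanza:3, Ines:1, Orla:2, Oskar:2, Ravi:2, Rosa:4, Uma:3, Wiremu:3, Ximena:1.
Sum = 2 + 3 + 3 + 1 + 2 + 2 + 2 + 4 + 3 + 3 + 1 = 26.

26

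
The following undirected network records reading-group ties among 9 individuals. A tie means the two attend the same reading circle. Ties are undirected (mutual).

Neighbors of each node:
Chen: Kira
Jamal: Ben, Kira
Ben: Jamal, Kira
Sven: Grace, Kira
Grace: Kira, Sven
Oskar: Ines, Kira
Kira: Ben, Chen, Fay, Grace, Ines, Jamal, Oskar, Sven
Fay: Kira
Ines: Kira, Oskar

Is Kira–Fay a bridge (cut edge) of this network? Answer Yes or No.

Yes

Without the Kira–Fay edge there is no alternate route between Kira and Fay, so the network disconnects. It is a bridge.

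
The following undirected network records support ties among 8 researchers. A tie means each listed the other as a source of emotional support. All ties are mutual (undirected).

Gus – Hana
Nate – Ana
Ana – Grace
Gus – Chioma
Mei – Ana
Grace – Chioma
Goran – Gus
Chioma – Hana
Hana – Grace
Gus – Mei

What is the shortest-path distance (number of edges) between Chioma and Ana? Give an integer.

One shortest route is Chioma – Grace – Ana, which uses 2 edges, and Chioma and Ana are not directly tied, so nothing shorter exists. So d(Chioma,Ana) = 2.

2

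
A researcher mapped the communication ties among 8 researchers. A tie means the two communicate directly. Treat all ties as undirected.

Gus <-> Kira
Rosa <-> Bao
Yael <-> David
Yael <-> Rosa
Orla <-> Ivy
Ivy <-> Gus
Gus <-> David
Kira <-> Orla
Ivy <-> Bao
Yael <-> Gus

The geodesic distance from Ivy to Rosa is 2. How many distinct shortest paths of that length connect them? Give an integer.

1

The shortest distance is 2, and the only length-2 path is Ivy–Bao–Rosa. So there is exactly 1 shortest path.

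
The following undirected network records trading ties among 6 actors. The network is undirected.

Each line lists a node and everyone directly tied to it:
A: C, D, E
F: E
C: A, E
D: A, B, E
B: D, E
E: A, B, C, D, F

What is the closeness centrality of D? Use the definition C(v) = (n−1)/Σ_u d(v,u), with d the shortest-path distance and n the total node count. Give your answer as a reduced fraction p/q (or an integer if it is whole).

Distances from D: A:1, B:1, C:2, E:1, F:2. Sum = 7.
n = 6, so closeness = 5/7.

5/7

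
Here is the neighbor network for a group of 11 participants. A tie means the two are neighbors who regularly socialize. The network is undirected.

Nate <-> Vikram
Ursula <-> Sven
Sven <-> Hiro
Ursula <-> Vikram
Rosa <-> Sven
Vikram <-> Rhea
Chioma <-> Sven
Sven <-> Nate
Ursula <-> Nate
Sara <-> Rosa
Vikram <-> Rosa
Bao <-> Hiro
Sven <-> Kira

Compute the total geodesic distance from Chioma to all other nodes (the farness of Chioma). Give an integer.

24

Distances from Chioma: Bao:3, Hiro:2, Kira:2, Nate:2, Rhea:4, Rosa:2, Sara:3, Sven:1, Ursula:2, Vikram:3.
Sum = 3 + 2 + 2 + 2 + 4 + 2 + 3 + 1 + 2 + 3 = 24.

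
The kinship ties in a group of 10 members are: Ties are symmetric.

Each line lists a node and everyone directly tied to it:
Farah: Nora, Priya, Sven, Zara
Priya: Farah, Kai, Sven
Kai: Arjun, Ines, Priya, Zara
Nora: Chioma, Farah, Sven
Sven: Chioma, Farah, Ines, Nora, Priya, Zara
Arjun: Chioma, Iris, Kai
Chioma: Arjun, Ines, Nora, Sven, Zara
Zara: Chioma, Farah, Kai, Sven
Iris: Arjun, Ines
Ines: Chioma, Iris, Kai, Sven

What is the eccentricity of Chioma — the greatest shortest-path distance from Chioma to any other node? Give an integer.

Distances from Chioma: Arjun:1, Farah:2, Ines:1, Iris:2, Kai:2, Nora:1, Priya:2, Sven:1, Zara:1.
The largest is 2 (to Kai, Iris, Farah, and Priya), so the eccentricity of Chioma is 2.

2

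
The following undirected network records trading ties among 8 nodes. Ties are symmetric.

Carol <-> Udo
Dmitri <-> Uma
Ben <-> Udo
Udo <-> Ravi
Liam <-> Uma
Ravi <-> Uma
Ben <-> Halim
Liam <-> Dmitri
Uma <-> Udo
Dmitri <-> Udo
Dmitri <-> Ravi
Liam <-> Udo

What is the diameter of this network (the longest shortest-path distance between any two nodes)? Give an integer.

Eccentricity of each node (its greatest distance to any other): Ben:2, Carol:3, Dmitri:3, Halim:3, Liam:3, Ravi:3, Udo:2, Uma:3.
The maximum eccentricity is 3, realized for instance by the pair Uma–Halim via Uma – Udo – Ben – Halim. So the diameter is 3.

3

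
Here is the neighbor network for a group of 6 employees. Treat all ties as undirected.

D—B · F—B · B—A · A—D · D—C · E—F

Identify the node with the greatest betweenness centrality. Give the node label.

B

Unnormalized betweenness of each node: A:0, B:6, C:0, D:4, E:0, F:4.
B has the largest value, 6, making it the main broker — the node through which the most shortest paths run.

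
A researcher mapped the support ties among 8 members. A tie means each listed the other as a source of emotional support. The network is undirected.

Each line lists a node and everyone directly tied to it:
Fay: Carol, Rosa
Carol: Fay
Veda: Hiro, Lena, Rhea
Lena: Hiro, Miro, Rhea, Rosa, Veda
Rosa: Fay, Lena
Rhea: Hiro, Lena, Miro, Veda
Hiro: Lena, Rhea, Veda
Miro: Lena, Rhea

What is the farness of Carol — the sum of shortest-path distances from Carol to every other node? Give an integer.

22

Distances from Carol: Fay:1, Hiro:4, Lena:3, Miro:4, Rhea:4, Rosa:2, Veda:4.
Sum = 1 + 4 + 3 + 4 + 4 + 2 + 4 = 22.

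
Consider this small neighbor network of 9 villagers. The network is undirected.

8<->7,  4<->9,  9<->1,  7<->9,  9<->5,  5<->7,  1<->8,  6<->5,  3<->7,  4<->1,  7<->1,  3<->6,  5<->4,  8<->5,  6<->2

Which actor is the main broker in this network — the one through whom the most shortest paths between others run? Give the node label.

Unnormalized betweenness of each node: 1:17/12, 2:0, 3:7/5, 4:13/20, 5:154/15, 6:31/4, 7:169/30, 8:13/20, 9:37/30.
5 has the largest value, 154/15, making it the main broker — the node through which the most shortest paths run.

5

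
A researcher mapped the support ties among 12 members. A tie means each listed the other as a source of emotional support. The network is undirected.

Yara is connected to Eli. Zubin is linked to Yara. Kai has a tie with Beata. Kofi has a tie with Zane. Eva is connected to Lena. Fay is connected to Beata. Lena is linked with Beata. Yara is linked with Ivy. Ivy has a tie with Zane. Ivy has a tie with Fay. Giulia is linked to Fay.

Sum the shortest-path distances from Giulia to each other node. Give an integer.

33

Distances from Giulia: Beata:2, Eli:4, Eva:4, Fay:1, Ivy:2, Kai:3, Kofi:4, Lena:3, Yara:3, Zane:3, Zubin:4.
Sum = 2 + 4 + 4 + 1 + 2 + 3 + 4 + 3 + 3 + 3 + 4 = 33.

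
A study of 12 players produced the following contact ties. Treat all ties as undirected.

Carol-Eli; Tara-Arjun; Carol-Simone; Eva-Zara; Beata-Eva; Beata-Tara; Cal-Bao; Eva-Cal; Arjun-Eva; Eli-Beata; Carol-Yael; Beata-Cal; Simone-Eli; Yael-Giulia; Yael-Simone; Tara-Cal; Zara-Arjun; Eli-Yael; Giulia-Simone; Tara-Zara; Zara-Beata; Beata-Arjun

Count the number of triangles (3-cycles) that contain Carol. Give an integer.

Carol's neighbors: Eli, Simone, and Yael.
Neighbor pairs that are themselves tied: Carol–Eli–Simone; Carol–Eli–Yael; Carol–Simone–Yael. Each forms one triangle with Carol, for 3 in total.

3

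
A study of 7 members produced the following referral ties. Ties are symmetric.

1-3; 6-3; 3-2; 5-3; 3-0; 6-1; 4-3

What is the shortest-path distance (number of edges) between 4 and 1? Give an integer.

One shortest route is 4 – 3 – 1, which uses 2 edges, and 4 and 1 are not directly tied, so nothing shorter exists. So d(4,1) = 2.

2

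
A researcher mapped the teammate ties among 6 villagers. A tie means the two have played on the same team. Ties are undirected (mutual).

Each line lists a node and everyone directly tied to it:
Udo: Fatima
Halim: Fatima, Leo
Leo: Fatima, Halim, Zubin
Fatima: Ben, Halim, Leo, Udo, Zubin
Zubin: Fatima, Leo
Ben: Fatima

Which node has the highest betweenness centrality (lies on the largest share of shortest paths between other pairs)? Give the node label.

Fatima

Unnormalized betweenness of each node: Ben:0, Fatima:15/2, Halim:0, Leo:1/2, Udo:0, Zubin:0.
Fatima has the largest value, 15/2, making it the main broker — the node through which the most shortest paths run.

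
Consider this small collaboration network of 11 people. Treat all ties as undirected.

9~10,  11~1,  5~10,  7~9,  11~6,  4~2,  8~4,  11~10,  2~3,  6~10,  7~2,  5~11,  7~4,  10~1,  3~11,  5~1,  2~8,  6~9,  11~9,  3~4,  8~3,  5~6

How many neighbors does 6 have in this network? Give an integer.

4

6 is directly tied to 5, 9, 10, and 11. That is 4 neighbors, so the degree of 6 is 4.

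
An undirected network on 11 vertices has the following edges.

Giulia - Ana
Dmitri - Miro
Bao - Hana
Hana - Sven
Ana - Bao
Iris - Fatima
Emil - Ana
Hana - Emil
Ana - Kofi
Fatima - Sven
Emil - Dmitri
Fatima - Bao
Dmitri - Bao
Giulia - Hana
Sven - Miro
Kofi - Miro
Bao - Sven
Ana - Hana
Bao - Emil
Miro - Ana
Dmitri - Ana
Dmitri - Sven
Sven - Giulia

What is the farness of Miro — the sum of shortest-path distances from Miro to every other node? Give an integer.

Distances from Miro: Ana:1, Bao:2, Dmitri:1, Emil:2, Fatima:2, Giulia:2, Hana:2, Iris:3, Kofi:1, Sven:1.
Sum = 1 + 2 + 1 + 2 + 2 + 2 + 2 + 3 + 1 + 1 = 17.

17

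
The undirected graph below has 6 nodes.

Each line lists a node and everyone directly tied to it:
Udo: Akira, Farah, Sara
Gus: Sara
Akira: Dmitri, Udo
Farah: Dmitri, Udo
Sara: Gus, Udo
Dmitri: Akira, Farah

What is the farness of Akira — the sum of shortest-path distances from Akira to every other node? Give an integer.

Distances from Akira: Dmitri:1, Farah:2, Gus:3, Sara:2, Udo:1.
Sum = 1 + 2 + 3 + 2 + 1 = 9.

9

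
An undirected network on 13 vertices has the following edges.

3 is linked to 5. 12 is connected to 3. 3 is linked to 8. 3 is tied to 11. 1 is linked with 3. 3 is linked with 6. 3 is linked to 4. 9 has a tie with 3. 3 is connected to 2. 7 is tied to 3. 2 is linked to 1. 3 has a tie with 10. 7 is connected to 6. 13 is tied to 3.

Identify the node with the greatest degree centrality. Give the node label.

3

Degrees — 1:2, 2:2, 3:12, 4:1, 5:1, 6:2, 7:2, 8:1, 9:1, 10:1, 11:1, 12:1, 13:1.
The maximum is 12, attained only by 3.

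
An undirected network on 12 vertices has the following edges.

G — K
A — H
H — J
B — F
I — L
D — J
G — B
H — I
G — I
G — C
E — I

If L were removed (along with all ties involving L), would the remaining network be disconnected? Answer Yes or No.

No

Even without L, every remaining node can still reach every other (the residual graph is connected), so L is not a cut vertex.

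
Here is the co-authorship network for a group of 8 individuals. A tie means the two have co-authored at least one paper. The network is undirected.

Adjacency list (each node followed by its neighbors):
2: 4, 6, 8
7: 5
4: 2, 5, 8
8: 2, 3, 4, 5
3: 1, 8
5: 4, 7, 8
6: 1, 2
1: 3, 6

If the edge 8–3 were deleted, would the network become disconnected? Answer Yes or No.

Even without that edge, 8 still reaches 3 via 8 – 2 – 6 – 1 – 3, so the network stays connected. Not a bridge.

No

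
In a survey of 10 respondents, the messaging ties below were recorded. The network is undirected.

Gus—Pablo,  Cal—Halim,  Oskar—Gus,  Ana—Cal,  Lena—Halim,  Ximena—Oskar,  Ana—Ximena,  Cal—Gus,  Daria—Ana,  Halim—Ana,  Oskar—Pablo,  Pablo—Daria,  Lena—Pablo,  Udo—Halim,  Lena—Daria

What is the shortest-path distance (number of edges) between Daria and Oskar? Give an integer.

2

One shortest route is Daria – Pablo – Oskar, which uses 2 edges, and Daria and Oskar are not directly tied, so nothing shorter exists. So d(Daria,Oskar) = 2.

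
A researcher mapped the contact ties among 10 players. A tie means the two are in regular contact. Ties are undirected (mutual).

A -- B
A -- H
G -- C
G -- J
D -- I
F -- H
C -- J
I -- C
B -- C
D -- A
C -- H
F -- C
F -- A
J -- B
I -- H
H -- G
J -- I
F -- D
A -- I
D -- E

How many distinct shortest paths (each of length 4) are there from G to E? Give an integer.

The shortest distance is 4. The length-4 paths are: G–H–A–D–E; G–H–F–D–E; G–C–F–D–E; G–J–I–D–E; G–H–I–D–E; G–C–I–D–E.
That gives 6 distinct shortest paths.

6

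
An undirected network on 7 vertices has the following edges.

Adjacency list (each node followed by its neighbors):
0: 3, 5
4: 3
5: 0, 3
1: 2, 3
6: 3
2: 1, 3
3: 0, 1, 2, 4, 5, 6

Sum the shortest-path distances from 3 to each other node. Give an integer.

Distances from 3: 0:1, 1:1, 2:1, 4:1, 5:1, 6:1.
Sum = 1 + 1 + 1 + 1 + 1 + 1 = 6.

6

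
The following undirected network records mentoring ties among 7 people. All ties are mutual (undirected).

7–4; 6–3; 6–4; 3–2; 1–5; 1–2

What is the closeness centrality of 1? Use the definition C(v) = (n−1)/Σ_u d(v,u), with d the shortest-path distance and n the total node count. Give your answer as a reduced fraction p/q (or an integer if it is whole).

3/8

Distances from 1: 2:1, 3:2, 4:4, 5:1, 6:3, 7:5. Sum = 16.
n = 7, so closeness = 6/16 = 3/8.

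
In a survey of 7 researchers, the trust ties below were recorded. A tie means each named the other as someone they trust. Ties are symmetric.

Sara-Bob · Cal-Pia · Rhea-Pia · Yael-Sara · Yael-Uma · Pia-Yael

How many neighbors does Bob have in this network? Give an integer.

1

Bob is directly tied to Sara. That is 1 neighbor, so the degree of Bob is 1.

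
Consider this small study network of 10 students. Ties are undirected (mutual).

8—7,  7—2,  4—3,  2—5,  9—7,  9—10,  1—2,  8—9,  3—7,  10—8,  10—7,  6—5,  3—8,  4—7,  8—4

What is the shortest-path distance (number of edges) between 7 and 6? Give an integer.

One shortest route is 7 – 2 – 5 – 6, which uses 3 edges, and at distance 2 from 7 we only reach {1, 5}, which does not include 6. So d(7,6) = 3.

3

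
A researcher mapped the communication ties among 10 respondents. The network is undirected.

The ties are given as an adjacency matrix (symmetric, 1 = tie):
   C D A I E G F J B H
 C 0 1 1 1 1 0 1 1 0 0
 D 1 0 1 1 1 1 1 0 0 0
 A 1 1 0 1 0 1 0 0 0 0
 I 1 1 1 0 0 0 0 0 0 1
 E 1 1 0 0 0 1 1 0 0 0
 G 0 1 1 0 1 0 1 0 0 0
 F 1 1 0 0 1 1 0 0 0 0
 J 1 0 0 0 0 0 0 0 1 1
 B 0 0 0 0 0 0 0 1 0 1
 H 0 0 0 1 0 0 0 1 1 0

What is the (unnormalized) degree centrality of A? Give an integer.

A is directly tied to C, D, G, and I. That is 4 neighbors, so the degree of A is 4.

4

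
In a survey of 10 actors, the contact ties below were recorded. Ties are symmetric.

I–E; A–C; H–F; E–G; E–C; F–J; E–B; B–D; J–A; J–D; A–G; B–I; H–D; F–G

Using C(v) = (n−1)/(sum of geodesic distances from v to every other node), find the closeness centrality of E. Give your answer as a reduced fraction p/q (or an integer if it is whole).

9/16

Distances from E: A:2, B:1, C:1, D:2, F:2, G:1, H:3, I:1, J:3. Sum = 16.
n = 10, so closeness = 9/16.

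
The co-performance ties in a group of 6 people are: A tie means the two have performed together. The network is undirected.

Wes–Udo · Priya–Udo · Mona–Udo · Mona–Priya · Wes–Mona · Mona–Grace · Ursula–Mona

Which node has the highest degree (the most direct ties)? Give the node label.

Degrees — Grace:1, Mona:5, Priya:2, Udo:3, Ursula:1, Wes:2.
The maximum is 5, attained only by Mona.

Mona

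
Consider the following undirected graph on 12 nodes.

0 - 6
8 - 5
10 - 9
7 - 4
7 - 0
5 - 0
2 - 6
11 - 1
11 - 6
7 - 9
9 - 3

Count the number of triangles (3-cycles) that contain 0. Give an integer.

0

0's neighbors are 5, 6, and 7, but none of them are tied to each other, so no triangle contains 0.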